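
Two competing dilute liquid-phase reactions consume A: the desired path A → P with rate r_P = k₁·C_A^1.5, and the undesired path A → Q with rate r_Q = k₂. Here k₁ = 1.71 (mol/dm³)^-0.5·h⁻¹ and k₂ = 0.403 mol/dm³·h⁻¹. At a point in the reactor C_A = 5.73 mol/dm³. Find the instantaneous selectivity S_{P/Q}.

S_{P/Q} = r_P/r_Q = (k₁·C_A^1.5)/(k₂) = (k₁/k₂)·C_A^1.5.
= (1.71×5.730^1.5) / (0.403) = 23.45/0.4030 = 58.2.

58.2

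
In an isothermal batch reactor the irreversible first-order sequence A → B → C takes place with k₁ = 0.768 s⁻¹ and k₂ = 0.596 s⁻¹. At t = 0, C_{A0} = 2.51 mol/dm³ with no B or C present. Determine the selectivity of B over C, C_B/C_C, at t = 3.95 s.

0.282

Solving the coupled first-order balances gives C_B(t) = [k₁/(k₂−k₁)]·C_{A0}·(e^(−k₁t) − e^(−k₂t)).
e^(−k₁t) = e^(−0.768×3.95) = e^(−3.034) = 0.04814; e^(−k₂t) = e^(−2.354) = 0.09497.
C_B = 0.768×2.51/(0.596−0.768) × (0.04814−0.09497) = (-11.21)×(-0.04683) = 0.5248 mol/dm³.
C_A = C_{A0}e^(−k₁t) = 0.1208 mol/dm³, so C_C = C_{A0}−C_A−C_B = 1.864 mol/dm³; C_B/C_C = 0.282.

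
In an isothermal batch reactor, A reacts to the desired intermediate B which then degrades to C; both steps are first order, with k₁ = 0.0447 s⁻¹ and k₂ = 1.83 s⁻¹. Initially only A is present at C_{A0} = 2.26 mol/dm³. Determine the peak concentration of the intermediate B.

0.0503 mol/dm³

Evaluating C_B at t_opt = ln(k₂/k₁)/(k₂−k₁) gives C_{B,max}/C_{A0} = (k₁/k₂)^[k₂/(k₂−k₁)].
= (0.0447/1.83)^(1.83/(1.83−0.0447)) = (0.02443)^(1.025) = 0.02226.
C_{B,max} = 0.02226×2.26 = 0.0503 mol/dm³.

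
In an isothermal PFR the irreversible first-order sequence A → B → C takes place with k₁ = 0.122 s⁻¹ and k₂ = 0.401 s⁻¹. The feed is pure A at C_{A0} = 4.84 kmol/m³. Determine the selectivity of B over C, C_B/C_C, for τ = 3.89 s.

0.911

Solving the coupled first-order balances gives C_B(τ) = [k₁/(k₂−k₁)]·C_{A0}·(e^(−k₁τ) − e^(−k₂τ)).
e^(−k₁τ) = e^(−0.122×3.89) = e^(−0.4746) = 0.6221; e^(−k₂τ) = e^(−1.560) = 0.2102.
C_B = 0.122×4.84/(0.401−0.122) × (0.6221−0.2102) = 2.116×0.4120 = 0.8719 kmol/m³.
C_A = C_{A0}e^(−k₁τ) = 3.011 kmol/m³, so C_C = C_{A0}−C_A−C_B = 0.9569 kmol/m³; C_B/C_C = 0.911.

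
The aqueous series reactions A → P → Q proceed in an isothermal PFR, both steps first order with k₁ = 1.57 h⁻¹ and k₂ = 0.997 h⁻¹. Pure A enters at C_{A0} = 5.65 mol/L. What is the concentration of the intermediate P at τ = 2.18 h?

Solving the coupled first-order balances gives C_P(τ) = [k₁/(k₂−k₁)]·C_{A0}·(e^(−k₁τ) − e^(−k₂τ)).
e^(−k₁τ) = e^(−1.57×2.18) = e^(−3.423) = 0.03263; e^(−k₂τ) = e^(−2.173) = 0.1138.
C_P = 1.57×5.65/(0.997−1.57) × (0.03263−0.1138) = (-15.48)×(-0.08116) = 1.256 mol/L.

1.26 mol/L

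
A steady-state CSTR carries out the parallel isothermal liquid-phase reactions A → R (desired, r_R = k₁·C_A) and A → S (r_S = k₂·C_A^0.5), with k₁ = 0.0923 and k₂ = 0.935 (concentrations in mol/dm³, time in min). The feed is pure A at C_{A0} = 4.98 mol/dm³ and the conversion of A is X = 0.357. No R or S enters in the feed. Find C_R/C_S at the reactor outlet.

Exit C_A = C_{A0}(1−X) = 4.98×0.643 = 3.202 mol/dm³.
Rates in a CSTR are evaluated at the outlet concentration: r_R = 0.0923×3.202 = 0.2956, r_S = 0.935×3.202^0.5 = 1.673.
Overall selectivity = C_R/C_S = r_Rτ/(r_Sτ) = r_R/r_S = 0.177.

0.177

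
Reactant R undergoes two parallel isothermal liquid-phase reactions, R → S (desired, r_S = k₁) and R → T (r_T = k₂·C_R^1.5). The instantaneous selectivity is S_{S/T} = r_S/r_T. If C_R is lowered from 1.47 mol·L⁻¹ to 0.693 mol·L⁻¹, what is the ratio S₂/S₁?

S_{S/T} = (k₁/k₂)·C_R^-1.5, so S₂/S₁ = (C_{R,2}/C_{R,1})^-1.5.
= (0.693/1.47)^(-1.5) = (0.4714)^(-1.5) = 3.09.

3.09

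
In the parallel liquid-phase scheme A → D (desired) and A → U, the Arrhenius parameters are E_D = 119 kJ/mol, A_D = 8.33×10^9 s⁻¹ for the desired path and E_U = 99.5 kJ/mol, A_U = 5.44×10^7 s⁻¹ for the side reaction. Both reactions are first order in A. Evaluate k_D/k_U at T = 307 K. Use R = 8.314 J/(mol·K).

0.0736

Since both paths have the same order in A, the concentration cancels and S_{D/U} = k_D/k_U = (A_D/A_U)·exp[(E_U−E_D)/(RT)].
(E_U−E_D)/(RT) = (99.5−119)×10³/(8.314×307) = -19500/2552 = -7.640.
k_D/k_U = (8.33×10^9/5.44×10^7)·exp(-7.640) = 153.1 × 4.809×10^-4 = 0.0736.
Since E_D > E_U, raising the temperature improves selectivity toward D.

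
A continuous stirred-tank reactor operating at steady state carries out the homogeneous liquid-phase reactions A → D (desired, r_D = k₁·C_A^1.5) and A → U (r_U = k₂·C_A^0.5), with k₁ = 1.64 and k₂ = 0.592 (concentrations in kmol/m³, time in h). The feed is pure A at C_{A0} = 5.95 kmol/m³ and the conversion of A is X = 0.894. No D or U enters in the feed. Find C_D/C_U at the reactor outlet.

1.75

Exit C_A = C_{A0}(1−X) = 5.95×0.106 = 0.6307 kmol/m³.
In a CSTR the entire volume is at exit conditions, so r_D = 1.64×0.6307^1.5 = 0.8214 and r_U = 0.592×0.6307^0.5 = 0.4701.
Overall selectivity = C_D/C_U = r_Dτ/(r_Uτ) = r_D/r_U = 1.75.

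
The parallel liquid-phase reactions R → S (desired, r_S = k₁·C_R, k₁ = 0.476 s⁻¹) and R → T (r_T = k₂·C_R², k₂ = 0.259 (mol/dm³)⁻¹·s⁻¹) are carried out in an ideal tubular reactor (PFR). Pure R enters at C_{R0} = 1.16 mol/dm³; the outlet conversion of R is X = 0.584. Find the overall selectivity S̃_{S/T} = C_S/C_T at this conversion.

2.28

C_R = C_{R0}(1−X) = 0.4826 mol/dm³.
Along a PFR/batch, dC_S/dC_R = −r_S/(r_S+r_T) = −k₁/(k₁+k₂·C_R).
Integrating from C_{R0} to C_R: C_S = (0.476/0.259)·ln[(0.476+0.259·1.16)/(0.476+0.259·0.483)] = 1.838·ln(0.7764/0.6010) = 0.4708 mol/dm³.
C_T = (C_{R0}−C_R)−C_S = 0.2067 mol/dm³; S̃_{S/T} = 0.4708/0.2067 = 2.28.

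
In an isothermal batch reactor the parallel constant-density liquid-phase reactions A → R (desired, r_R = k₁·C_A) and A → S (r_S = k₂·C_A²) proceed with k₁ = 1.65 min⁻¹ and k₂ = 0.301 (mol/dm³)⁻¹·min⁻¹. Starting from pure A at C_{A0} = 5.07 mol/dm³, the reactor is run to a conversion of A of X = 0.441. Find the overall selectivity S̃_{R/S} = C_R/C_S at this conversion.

C_A = C_{A0}(1−X) = 2.834 mol/dm³.
Along a PFR/batch, dC_R/dC_A = −r_R/(r_R+r_S) = −k₁/(k₁+k₂·C_A).
Integrating from C_{A0} to C_A: C_R = (1.65/0.301)·ln[(1.65+0.301·5.07)/(1.65+0.301·2.83)] = 5.482·ln(3.176/2.503) = 1.305 mol/dm³.
C_S = (C_{A0}−C_A)−C_R = 0.9305 mol/dm³; S̃_{R/S} = 1.305/0.9305 = 1.40.

1.40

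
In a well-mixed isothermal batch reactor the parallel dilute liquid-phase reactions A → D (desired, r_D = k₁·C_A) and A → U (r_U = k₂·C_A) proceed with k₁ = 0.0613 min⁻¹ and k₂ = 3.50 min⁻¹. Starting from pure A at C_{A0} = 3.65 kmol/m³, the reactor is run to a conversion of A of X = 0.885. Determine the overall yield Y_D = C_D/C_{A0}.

C_A = C_{A0}(1−X) = 0.4197 kmol/m³.
Both paths are first order in A, so the instantaneous fraction to D is constant: dC_D/d(−C_A) = k₁/(k₁+k₂) = 0.01721.
C_D = 0.01721·(C_{A0}−C_A) = 0.01721×3.230 = 0.0556 kmol/m³.
Y_D = C_D/C_{A0} = 0.05560/3.65 = 0.0152.

0.0152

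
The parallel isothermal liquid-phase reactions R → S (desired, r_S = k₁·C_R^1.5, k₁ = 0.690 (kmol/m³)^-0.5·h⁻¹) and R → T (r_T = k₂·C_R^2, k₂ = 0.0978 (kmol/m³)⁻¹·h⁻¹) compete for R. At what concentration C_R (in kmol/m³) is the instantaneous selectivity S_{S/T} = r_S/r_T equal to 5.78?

S_{S/T} = (k₁/k₂)·C_R^-0.5 ⇒ C_R = (S·k₂/k₁)^(-2).
= (5.78×0.0978/0.690)^(-2) = (0.8193)^(-2) = 1.49 kmol/m³.

1.49 kmol/m³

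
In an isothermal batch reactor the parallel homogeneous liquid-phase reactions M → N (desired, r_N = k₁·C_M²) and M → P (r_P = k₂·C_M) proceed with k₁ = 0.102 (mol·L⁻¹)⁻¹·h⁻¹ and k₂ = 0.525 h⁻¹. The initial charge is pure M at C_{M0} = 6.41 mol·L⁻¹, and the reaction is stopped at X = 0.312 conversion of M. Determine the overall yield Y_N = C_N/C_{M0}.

0.159

C_M = C_{M0}(1−X) = 4.410 mol·L⁻¹.
Along a PFR/batch, dC_P/dC_M = −r_P/(r_N+r_P) = −k₂/(k₂+k₁·C_M).
Integrating from C_{M0} to C_M: C_P = (0.525/0.102)·ln[(0.525+0.102·6.41)/(0.525+0.102·4.41)] = 5.147·ln(1.179/0.9748) = 0.9780 mol·L⁻¹.
Then C_N = (C_{M0}−C_M) − C_P = 2.000 − 0.9780 = 1.022 mol·L⁻¹.
Y_N = C_N/C_{M0} = 1.022/6.41 = 0.159.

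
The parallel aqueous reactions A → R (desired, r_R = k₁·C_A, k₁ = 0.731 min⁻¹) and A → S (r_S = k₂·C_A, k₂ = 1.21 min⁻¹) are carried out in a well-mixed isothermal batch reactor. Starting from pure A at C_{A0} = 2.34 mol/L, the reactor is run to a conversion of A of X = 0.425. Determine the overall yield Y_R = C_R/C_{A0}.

C_A = C_{A0}(1−X) = 1.345 mol/L.
Both paths are first order in A, so the instantaneous fraction to R is constant: dC_R/d(−C_A) = k₁/(k₁+k₂) = 0.3766.
C_R = 0.3766·(C_{A0}−C_A) = 0.3766×0.9945 = 0.375 mol/L.
Y_R = C_R/C_{A0} = 0.3745/2.34 = 0.160.

0.160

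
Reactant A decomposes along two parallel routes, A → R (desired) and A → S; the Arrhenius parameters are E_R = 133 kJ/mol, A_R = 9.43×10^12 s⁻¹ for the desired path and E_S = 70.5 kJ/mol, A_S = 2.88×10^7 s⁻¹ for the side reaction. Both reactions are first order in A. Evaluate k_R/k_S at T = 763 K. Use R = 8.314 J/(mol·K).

17.2

Since both paths have the same order in A, the concentration cancels and S_{R/S} = k_R/k_S = (A_R/A_S)·exp[(E_S−E_R)/(RT)].
(E_S−E_R)/(RT) = (70.5−133)×10³/(8.314×763) = -62500/6344 = -9.852.
k_R/k_S = (9.43×10^12/2.88×10^7)·exp(-9.852) = 3.274×10^5 × 5.262×10^-5 = 17.2.
Since E_R > E_S, raising the temperature improves selectivity toward R.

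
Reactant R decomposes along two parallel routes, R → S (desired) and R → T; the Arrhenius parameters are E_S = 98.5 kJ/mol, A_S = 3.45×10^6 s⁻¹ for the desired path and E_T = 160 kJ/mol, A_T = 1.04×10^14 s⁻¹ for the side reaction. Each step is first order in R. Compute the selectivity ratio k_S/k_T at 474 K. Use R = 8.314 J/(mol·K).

0.199

k_S/k_T = (A_S/A_T)·exp[−(E_S−E_T)/(RT)] = (A_S/A_T)·exp[(E_T−E_S)/(RT)].
(E_T−E_S)/(RT) = (160−98.5)×10³/(8.314×474) = 61500/3941 = 15.61.
k_S/k_T = (3.45×10^6/1.04×10^14)·exp(15.61) = 3.317×10^-8 × 5.991×10^6 = 0.199.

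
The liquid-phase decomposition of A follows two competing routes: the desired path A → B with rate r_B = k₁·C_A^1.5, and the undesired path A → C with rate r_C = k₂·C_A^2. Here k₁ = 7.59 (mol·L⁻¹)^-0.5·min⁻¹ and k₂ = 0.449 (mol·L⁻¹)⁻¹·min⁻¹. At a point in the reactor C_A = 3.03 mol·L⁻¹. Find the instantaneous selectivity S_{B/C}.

S_{B/C} = r_B/r_C = (k₁·C_A^1.5)/(k₂·C_A^2) = (k₁/k₂)·C_A^-0.5.
= (7.59×3.030^1.5) / (0.449×3.030^2) = 40.03/4.122 = 9.71.

9.71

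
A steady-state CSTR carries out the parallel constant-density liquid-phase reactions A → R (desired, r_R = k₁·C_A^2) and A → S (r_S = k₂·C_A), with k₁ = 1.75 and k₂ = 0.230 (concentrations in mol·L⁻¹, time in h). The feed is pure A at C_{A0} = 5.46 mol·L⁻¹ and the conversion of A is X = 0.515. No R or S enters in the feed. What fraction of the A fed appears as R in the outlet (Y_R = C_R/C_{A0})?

0.491

Exit C_A = C_{A0}(1−X) = 5.46×0.485 = 2.648 mol·L⁻¹.
Rates in a CSTR are evaluated at the outlet concentration: r_R = 1.75×2.648^2 = 12.27, r_S = 0.230×2.648 = 0.6091.
Fraction of consumed A going to R: r_R/(r_R+r_S) = 0.9527.
C_R = 0.9527·C_{A0}·X = 0.9527×5.46×0.515 = 2.68 mol·L⁻¹; Y_R = C_R/C_{A0} = 0.491.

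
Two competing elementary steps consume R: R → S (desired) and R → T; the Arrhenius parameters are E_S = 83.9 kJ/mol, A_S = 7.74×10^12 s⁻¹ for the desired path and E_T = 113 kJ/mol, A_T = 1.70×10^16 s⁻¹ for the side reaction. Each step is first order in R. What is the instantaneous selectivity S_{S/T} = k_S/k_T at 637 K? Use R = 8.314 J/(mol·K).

0.111

With equal orders, S_{S/T} = k_S/k_T = (A_S/A_T)·exp[(E_T−E_S)/(RT)].
(E_T−E_S)/(RT) = (113−83.9)×10³/(8.314×637) = 29100/5296 = 5.495.
k_S/k_T = (7.74×10^12/1.70×10^16)·exp(5.495) = 4.553×10^-4 × 243.4 = 0.111.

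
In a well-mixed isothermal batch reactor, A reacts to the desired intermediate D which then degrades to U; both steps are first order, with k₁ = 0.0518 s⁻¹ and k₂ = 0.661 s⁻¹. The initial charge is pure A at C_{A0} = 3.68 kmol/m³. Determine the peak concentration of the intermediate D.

0.232 kmol/m³

At the optimum, C_{D,max}/C_{A0} = (k₁/k₂)^[k₂/(k₂−k₁)].
= (0.0518/0.661)^(0.661/(0.661−0.0518)) = (0.07837)^(1.085) = 0.06311.
C_{D,max} = 0.06311×3.68 = 0.232 kmol/m³.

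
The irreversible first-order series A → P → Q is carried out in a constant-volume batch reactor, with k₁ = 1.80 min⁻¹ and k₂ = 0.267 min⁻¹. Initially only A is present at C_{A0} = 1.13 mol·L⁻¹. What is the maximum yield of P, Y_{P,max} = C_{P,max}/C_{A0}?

For a first-order series the maximum intermediate yield is C_{P,max}/C_{A0} = (k₁/k₂)^[k₂/(k₂−k₁)].
= (1.80/0.267)^(0.267/(0.267−1.80)) = (6.742)^(-0.1742) = 0.7172.

0.717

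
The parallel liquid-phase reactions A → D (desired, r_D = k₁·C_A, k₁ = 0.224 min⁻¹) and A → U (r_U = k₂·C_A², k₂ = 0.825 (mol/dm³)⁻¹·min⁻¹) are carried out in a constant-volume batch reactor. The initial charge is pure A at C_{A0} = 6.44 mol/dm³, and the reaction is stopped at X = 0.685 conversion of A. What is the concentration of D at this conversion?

0.291 mol/dm³

C_A = C_{A0}(1−X) = 2.029 mol/dm³.
Along a PFR/batch, dC_D/dC_A = −r_D/(r_D+r_U) = −k₁/(k₁+k₂·C_A).
Integrating from C_{A0} to C_A: C_D = (0.224/0.825)·ln[(0.224+0.825·6.44)/(0.224+0.825·2.03)] = 0.2715·ln(5.537/1.898) = 0.2908 mol/dm³.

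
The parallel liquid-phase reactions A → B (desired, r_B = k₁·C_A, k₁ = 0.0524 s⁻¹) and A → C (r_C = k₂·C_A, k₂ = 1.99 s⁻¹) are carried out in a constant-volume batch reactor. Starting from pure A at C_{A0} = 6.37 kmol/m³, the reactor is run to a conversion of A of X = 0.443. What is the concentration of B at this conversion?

C_A = C_{A0}(1−X) = 3.548 kmol/m³.
Both paths are first order in A, so the instantaneous fraction to B is constant: dC_B/d(−C_A) = k₁/(k₁+k₂) = 0.02566.
C_B = 0.02566·(C_{A0}−C_A) = 0.02566×2.822 = 0.0724 kmol/m³.

0.0724 kmol/m³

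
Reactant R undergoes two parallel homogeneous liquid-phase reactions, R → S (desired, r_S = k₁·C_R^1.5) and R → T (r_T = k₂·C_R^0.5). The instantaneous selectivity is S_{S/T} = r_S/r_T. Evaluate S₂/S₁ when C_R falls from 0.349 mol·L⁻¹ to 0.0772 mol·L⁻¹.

0.221

S_{S/T} = (k₁/k₂)·C_R, so S₂/S₁ = (C_{R,2}/C_{R,1}).
= 0.0772/0.349 = 0.221.
Selectivity toward S falls as C_R falls — high-concentration operation is favoured.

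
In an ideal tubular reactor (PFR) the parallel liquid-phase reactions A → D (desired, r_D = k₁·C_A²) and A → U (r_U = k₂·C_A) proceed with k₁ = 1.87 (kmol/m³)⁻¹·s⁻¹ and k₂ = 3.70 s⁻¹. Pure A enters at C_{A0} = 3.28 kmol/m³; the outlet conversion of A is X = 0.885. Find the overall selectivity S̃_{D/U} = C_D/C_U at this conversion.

0.827

C_A = C_{A0}(1−X) = 0.3772 kmol/m³.
Along a PFR/batch, dC_U/dC_A = −r_U/(r_D+r_U) = −k₂/(k₂+k₁·C_A).
Integrating from C_{A0} to C_A: C_U = (3.70/1.87)·ln[(3.70+1.87·3.28)/(3.70+1.87·0.377)] = 1.979·ln(9.834/4.405) = 1.589 kmol/m³.
Then C_D = (C_{A0}−C_A) − C_U = 2.903 − 1.589 = 1.314 kmol/m³.
S̃_{D/U} = C_D/C_U = 1.314/1.589 = 0.827.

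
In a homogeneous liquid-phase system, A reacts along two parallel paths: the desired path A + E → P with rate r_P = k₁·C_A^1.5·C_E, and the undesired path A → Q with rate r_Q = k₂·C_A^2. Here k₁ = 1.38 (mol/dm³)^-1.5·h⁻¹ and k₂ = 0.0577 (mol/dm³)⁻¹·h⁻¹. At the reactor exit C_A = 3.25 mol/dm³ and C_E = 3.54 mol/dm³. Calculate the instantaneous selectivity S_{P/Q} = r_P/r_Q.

S_{P/Q} = r_P/r_Q = (k₁·C_A^1.5·C_E)/(k₂·C_A^2) = (k₁/k₂)·C_A^-0.5·C_E.
= (1.38×3.250^1.5×3.540) / (0.0577×3.250^2) = 28.62/0.6095 = 47.0.

47.0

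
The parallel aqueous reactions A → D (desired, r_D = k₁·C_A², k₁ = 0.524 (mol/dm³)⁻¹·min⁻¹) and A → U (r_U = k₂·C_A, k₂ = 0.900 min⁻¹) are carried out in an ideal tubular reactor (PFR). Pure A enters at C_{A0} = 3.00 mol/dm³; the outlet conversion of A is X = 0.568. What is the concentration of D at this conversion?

C_A = C_{A0}(1−X) = 1.296 mol/dm³.
Along a PFR/batch, dC_U/dC_A = −r_U/(r_D+r_U) = −k₂/(k₂+k₁·C_A).
Integrating from C_{A0} to C_A: C_U = (0.900/0.524)·ln[(0.900+0.524·3.00)/(0.900+0.524·1.30)] = 1.718·ln(2.472/1.579) = 0.7698 mol/dm³.
Then C_D = (C_{A0}−C_A) − C_U = 1.704 − 0.7698 = 0.9342 mol/dm³.

0.934 mol/dm³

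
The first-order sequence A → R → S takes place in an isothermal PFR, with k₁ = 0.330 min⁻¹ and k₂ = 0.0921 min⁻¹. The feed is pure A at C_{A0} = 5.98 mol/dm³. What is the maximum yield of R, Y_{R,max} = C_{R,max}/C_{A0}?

0.610

Evaluating C_R at τ_opt = ln(k₂/k₁)/(k₂−k₁) gives C_{R,max}/C_{A0} = (k₁/k₂)^[k₂/(k₂−k₁)].
= (0.330/0.0921)^(0.0921/(0.0921−0.330)) = (3.583)^(-0.3871) = 0.6101.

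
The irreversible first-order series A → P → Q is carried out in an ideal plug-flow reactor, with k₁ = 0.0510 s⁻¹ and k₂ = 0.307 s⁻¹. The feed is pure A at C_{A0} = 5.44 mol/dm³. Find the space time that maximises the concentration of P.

Setting dC_P/dτ = 0 gives τ_opt = ln(k₂/k₁)/(k₂−k₁).
= ln(0.307/0.0510)/(0.307−0.0510) = ln(6.020)/0.2560 = 1.795/0.2560 = 7.01 s.

7.01 s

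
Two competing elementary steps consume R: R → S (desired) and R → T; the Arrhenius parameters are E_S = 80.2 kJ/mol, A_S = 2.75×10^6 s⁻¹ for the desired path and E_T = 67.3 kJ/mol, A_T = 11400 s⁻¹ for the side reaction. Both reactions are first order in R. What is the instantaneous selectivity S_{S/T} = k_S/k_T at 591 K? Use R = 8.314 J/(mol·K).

17.5

k_S/k_T = (A_S/A_T)·exp[−(E_S−E_T)/(RT)] = (A_S/A_T)·exp[(E_T−E_S)/(RT)].
(E_T−E_S)/(RT) = (67.3−80.2)×10³/(8.314×591) = -12900/4914 = -2.625.
k_S/k_T = (2.75×10^6/11400)·exp(-2.625) = 241.2 × 0.07241 = 17.5.
Since E_S > E_T, raising the temperature improves selectivity toward S.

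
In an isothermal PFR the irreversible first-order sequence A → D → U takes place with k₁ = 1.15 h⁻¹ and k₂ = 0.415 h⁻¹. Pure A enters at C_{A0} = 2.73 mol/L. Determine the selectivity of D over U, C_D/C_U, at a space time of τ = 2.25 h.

1.16

The intermediate concentration in a first-order A→B→C sequence is C_D = k₁C_{A0}(e^(−k₁τ) − e^(−k₂τ))/(k₂−k₁).
e^(−k₁τ) = e^(−1.15×2.25) = e^(−2.587) = 0.07521; e^(−k₂τ) = e^(−0.9337) = 0.3931.
C_D = 1.15×2.73/(0.415−1.15) × (0.07521−0.3931) = (-4.271)×(-0.3179) = 1.358 mol/L.
C_A = C_{A0}e^(−k₁τ) = 0.2053 mol/L, so C_U = C_{A0}−C_A−C_D = 1.167 mol/L; C_D/C_U = 1.16.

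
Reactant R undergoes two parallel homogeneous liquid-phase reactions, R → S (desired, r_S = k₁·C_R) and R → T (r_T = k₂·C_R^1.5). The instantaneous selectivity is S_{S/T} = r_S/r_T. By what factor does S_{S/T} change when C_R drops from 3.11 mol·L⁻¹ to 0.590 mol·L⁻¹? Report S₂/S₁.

S_{S/T} = (k₁/k₂)·C_R^-0.5, so S₂/S₁ = (C_{R,2}/C_{R,1})^-0.5.
= (0.590/3.11)^(-0.5) = (0.1897)^(-0.5) = 2.30.

2.30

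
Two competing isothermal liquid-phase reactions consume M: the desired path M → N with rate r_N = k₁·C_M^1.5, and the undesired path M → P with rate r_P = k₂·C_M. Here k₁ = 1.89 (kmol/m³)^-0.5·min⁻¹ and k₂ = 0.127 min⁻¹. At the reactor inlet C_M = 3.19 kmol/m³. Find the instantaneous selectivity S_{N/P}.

S_{N/P} = r_N/r_P = (k₁·C_M^1.5)/(k₂·C_M) = (k₁/k₂)·C_M^0.5.
= (1.89×3.190^1.5) / (0.127×3.190) = 10.77/0.4051 = 26.6.

26.6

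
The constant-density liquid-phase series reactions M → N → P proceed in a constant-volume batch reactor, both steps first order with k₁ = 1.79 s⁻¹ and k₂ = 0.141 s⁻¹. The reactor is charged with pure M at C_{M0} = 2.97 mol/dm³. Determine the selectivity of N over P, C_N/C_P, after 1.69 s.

5.39

The intermediate concentration in a first-order A→B→C sequence is C_N = k₁C_{M0}(e^(−k₁t) − e^(−k₂t))/(k₂−k₁).
e^(−k₁t) = e^(−1.79×1.69) = e^(−3.025) = 0.04855; e^(−k₂t) = e^(−0.2383) = 0.7880.
C_N = 1.79×2.97/(0.141−1.79) × (0.04855−0.7880) = (-3.224)×(-0.7394) = 2.384 mol/dm³.
C_M = C_{M0}e^(−k₁t) = 0.1442 mol/dm³, so C_P = C_{M0}−C_M−C_N = 0.4419 mol/dm³; C_N/C_P = 5.39.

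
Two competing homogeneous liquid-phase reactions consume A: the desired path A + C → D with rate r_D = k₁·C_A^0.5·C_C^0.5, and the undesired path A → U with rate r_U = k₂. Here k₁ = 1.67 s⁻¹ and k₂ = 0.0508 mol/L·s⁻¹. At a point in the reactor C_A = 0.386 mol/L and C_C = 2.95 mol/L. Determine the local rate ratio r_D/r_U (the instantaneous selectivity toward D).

35.1

S_{D/U} = r_D/r_U = (k₁·C_A^0.5·C_C^0.5)/(k₂) = (k₁/k₂)·C_A^0.5·C_C^0.5.
= (1.67×0.3860^0.5×2.950^0.5) / (0.0508) = 1.782/0.05080 = 35.1.
Since the desired path is higher order in A, keeping C_A high (PFR or concentrated feed) favours D.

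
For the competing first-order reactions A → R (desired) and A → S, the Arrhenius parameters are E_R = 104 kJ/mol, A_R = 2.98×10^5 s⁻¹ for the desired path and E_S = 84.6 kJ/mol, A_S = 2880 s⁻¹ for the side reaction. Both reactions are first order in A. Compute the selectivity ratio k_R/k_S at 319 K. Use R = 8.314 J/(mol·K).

0.0689

k_R/k_S = (A_R/A_S)·exp[−(E_R−E_S)/(RT)] = (A_R/A_S)·exp[(E_S−E_R)/(RT)].
(E_S−E_R)/(RT) = (84.6−104)×10³/(8.314×319) = -19400/2652 = -7.315.
k_R/k_S = (2.98×10^5/2880)·exp(-7.315) = 103.5 × 6.656×10^-4 = 0.0689.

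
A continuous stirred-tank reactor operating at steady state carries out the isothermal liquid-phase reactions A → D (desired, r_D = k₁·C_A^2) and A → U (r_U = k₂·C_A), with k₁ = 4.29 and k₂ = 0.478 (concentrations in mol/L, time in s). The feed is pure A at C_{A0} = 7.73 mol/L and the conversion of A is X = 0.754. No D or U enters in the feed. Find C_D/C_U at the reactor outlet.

Exit C_A = C_{A0}(1−X) = 7.73×0.246 = 1.902 mol/L.
In a CSTR the entire volume is at exit conditions, so r_D = 4.29×1.902^2 = 15.51 and r_U = 0.478×1.902 = 0.9090.
Overall selectivity = C_D/C_U = r_Dτ/(r_Uτ) = r_D/r_U = 17.1.

17.1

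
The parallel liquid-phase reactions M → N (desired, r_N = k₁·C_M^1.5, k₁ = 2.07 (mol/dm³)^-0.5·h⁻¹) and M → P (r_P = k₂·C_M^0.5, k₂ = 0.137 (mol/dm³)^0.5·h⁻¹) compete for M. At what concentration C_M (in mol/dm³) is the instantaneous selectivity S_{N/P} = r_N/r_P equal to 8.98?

S_{N/P} = (k₁/k₂)·C_M ⇒ C_M = S·k₂/k₁.
= 8.98×0.137/2.07 = 0.594 mol/dm³.

0.594 mol/dm³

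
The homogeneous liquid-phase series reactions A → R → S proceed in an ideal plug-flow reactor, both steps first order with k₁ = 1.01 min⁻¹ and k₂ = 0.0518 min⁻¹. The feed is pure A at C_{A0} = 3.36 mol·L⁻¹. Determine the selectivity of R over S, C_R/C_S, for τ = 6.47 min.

3.06

Solving the coupled first-order balances gives C_R(τ) = [k₁/(k₂−k₁)]·C_{A0}·(e^(−k₁τ) − e^(−k₂τ)).
e^(−k₁τ) = e^(−1.01×6.47) = e^(−6.535) = 0.001452; e^(−k₂τ) = e^(−0.3351) = 0.7152.
C_R = 1.01×3.36/(0.0518−1.01) × (0.001452−0.7152) = (-3.542)×(-0.7138) = 2.528 mol·L⁻¹.
C_A = C_{A0}e^(−k₁τ) = 0.004879 mol·L⁻¹, so C_S = C_{A0}−C_A−C_R = 0.8272 mol·L⁻¹; C_R/C_S = 3.06.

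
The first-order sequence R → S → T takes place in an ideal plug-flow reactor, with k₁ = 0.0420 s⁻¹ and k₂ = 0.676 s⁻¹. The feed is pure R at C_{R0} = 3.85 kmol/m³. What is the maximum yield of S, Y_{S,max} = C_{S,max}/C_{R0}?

At the optimum, C_{S,max}/C_{R0} = (k₁/k₂)^[k₂/(k₂−k₁)].
= (0.0420/0.676)^(0.676/(0.676−0.0420)) = (0.06213)^(1.066) = 0.05168.

0.0517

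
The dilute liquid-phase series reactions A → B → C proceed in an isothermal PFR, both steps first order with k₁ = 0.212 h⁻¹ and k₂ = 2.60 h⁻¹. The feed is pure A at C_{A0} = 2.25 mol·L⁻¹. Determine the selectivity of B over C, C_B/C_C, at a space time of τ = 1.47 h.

0.308

For first-order series with pure A initially, C_B(τ) = k₁C_{A0}/(k₂−k₁)·(e^(−k₁τ) − e^(−k₂τ)).
e^(−k₁τ) = e^(−0.212×1.47) = e^(−0.3116) = 0.7322; e^(−k₂τ) = e^(−3.822) = 0.02188.
C_B = 0.212×2.25/(2.60−0.212) × (0.7322−0.02188) = 0.1997×0.7104 = 0.1419 mol·L⁻¹.
C_A = C_{A0}e^(−k₁τ) = 1.648 mol·L⁻¹, so C_C = C_{A0}−C_A−C_B = 0.4606 mol·L⁻¹; C_B/C_C = 0.308.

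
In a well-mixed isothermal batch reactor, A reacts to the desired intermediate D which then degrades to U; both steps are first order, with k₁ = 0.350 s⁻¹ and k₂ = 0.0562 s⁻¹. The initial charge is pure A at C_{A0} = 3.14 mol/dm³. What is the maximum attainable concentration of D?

For a first-order series the maximum intermediate yield is C_{D,max}/C_{A0} = (k₁/k₂)^[k₂/(k₂−k₁)].
= (0.350/0.0562)^(0.0562/(0.0562−0.350)) = (6.228)^(-0.1913) = 0.7048.
C_{D,max} = 0.7048×3.14 = 2.21 mol/dm³.

2.21 mol/dm³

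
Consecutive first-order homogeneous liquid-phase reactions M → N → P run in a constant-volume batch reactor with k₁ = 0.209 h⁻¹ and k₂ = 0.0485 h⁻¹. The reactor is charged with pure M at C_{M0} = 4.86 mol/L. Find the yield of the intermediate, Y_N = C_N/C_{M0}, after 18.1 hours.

0.512

The intermediate concentration in a first-order A→B→C sequence is C_N = k₁C_{M0}(e^(−k₁t) − e^(−k₂t))/(k₂−k₁).
e^(−k₁t) = e^(−0.209×18.1) = e^(−3.783) = 0.02276; e^(−k₂t) = e^(−0.8779) = 0.4157.
C_N = 0.209×4.86/(0.0485−0.209) × (0.02276−0.4157) = (-6.329)×(-0.3929) = 2.487 mol/L.
Y_N = C_N/C_{M0} = 2.487/4.86 = 0.512.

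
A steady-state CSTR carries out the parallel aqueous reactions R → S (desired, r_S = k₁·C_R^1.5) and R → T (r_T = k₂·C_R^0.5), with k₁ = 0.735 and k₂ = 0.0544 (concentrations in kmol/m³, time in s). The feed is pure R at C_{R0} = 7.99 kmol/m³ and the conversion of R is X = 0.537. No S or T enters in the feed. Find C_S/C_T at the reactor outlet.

50.0

Exit C_R = C_{R0}(1−X) = 7.99×0.463 = 3.699 kmol/m³.
A CSTR operates uniformly at the exit composition, giving r_S = 5.230 and r_T = 0.1046 (each k·C_R^n at C_R = 3.699).
Overall selectivity = C_S/C_T = r_Sτ/(r_Tτ) = r_S/r_T = 50.0.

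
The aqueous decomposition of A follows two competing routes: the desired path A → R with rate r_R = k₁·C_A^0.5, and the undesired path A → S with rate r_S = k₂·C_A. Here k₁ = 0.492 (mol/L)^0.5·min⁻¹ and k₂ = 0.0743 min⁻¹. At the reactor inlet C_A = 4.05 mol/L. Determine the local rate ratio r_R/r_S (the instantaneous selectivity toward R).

S_{R/S} = r_R/r_S = (k₁·C_A^0.5)/(k₂·C_A) = (k₁/k₂)·C_A^-0.5.
= (0.492×4.050^0.5) / (0.0743×4.050) = 0.9901/0.3009 = 3.29.
The undesired path is higher order in A, so low C_A (CSTR or dilute feed) favours R.

3.29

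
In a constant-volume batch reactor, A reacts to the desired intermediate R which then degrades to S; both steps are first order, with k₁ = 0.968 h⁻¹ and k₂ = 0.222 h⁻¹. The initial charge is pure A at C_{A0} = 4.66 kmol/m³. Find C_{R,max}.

3.01 kmol/m³

At the optimum, C_{R,max}/C_{A0} = (k₁/k₂)^[k₂/(k₂−k₁)].
= (0.968/0.222)^(0.222/(0.222−0.968)) = (4.360)^(-0.2976) = 0.6452.
C_{R,max} = 0.6452×4.66 = 3.01 kmol/m³.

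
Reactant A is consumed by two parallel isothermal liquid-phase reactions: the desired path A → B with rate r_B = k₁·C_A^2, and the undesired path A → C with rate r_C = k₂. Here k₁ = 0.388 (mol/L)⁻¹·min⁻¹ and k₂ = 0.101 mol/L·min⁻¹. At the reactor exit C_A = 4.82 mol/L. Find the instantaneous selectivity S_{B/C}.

89.2

S_{B/C} = r_B/r_C = (k₁·C_A^2)/(k₂) = (k₁/k₂)·C_A^2.
= (0.388×4.820^2) / (0.101) = 9.014/0.1010 = 89.2.
Since the desired path is higher order in A, keeping C_A high (PFR or concentrated feed) favours B.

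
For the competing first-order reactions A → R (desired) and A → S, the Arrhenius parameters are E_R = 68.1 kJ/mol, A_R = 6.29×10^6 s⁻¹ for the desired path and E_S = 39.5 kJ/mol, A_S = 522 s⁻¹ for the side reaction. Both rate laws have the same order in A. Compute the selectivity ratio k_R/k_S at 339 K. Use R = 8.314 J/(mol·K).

With equal orders, S_{R/S} = k_R/k_S = (A_R/A_S)·exp[(E_S−E_R)/(RT)].
(E_S−E_R)/(RT) = (39.5−68.1)×10³/(8.314×339) = -28600/2818 = -10.15.
k_R/k_S = (6.29×10^6/522)·exp(-10.15) = 12050 × 3.918×10^-5 = 0.472.
Since E_R > E_S, raising the temperature improves selectivity toward R.

0.472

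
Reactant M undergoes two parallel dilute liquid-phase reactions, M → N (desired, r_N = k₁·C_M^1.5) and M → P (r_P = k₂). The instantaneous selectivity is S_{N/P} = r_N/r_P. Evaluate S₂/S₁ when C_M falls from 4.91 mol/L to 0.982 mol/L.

S_{N/P} = (k₁/k₂)·C_M^1.5, so S₂/S₁ = (C_{M,2}/C_{M,1})^1.5.
= (0.982/4.91)^1.5 = (0.2000)^1.5 = 0.0894.

0.0894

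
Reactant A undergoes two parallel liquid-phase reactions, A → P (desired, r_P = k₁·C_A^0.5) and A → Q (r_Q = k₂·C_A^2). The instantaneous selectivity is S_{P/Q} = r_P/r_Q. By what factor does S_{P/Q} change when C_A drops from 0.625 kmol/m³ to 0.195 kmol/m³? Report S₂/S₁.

S_{P/Q} = (k₁/k₂)·C_A^-1.5, so S₂/S₁ = (C_{A,2}/C_{A,1})^-1.5.
= (0.195/0.625)^(-1.5) = (0.3120)^(-1.5) = 5.74.
Selectivity toward P rises as C_A falls — low-concentration operation is favoured.

5.74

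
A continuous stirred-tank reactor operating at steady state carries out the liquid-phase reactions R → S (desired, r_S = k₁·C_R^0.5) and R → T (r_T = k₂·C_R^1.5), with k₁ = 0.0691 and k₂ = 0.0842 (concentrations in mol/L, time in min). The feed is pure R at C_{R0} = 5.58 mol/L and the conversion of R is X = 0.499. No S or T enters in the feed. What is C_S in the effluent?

Exit C_R = C_{R0}(1−X) = 5.58×0.501 = 2.796 mol/L.
In a CSTR the entire volume is at exit conditions, so r_S = 0.0691×2.796^0.5 = 0.1155 and r_T = 0.0842×2.796^1.5 = 0.3936.
Fraction of consumed R going to S: r_S/(r_S+r_T) = 0.2269.
C_S = 0.2269·C_{R0}·X = 0.2269×5.58×0.499 = 0.632 mol/L.

0.632 mol/L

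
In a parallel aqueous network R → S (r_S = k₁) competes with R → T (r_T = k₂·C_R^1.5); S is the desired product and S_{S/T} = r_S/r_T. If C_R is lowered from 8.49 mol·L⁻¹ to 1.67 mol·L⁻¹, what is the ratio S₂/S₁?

11.5

S_{S/T} = (k₁/k₂)·C_R^-1.5, so S₂/S₁ = (C_{R,2}/C_{R,1})^-1.5.
= (1.67/8.49)^(-1.5) = (0.1967)^(-1.5) = 11.5.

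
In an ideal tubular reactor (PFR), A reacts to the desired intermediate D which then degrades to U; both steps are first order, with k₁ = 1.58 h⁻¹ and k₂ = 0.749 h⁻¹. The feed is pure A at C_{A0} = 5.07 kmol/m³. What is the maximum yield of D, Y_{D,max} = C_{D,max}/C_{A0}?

0.510

At the optimum, C_{D,max}/C_{A0} = (k₁/k₂)^[k₂/(k₂−k₁)].
= (1.58/0.749)^(0.749/(0.749−1.58)) = (2.109)^(-0.9013) = 0.5103.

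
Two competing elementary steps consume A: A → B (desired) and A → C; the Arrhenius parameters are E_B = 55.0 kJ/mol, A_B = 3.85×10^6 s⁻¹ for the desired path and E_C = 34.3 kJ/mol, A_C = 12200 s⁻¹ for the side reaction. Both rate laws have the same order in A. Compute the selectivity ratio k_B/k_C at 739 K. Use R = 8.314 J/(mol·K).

10.9

k_B/k_C = (A_B/A_C)·exp[−(E_B−E_C)/(RT)] = (A_B/A_C)·exp[(E_C−E_B)/(RT)].
(E_C−E_B)/(RT) = (34.3−55.0)×10³/(8.314×739) = -20700/6144 = -3.369.
k_B/k_C = (3.85×10^6/12200)·exp(-3.369) = 315.6 × 0.03442 = 10.9.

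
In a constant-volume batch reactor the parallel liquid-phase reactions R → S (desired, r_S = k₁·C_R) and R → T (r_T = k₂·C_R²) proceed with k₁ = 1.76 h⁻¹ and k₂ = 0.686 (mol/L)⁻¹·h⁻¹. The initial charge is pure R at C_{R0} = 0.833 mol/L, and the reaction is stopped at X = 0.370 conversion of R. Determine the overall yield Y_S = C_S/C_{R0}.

0.293

C_R = C_{R0}(1−X) = 0.5248 mol/L.
Along a PFR/batch, dC_S/dC_R = −r_S/(r_S+r_T) = −k₁/(k₁+k₂·C_R).
Integrating from C_{R0} to C_R: C_S = (1.76/0.686)·ln[(1.76+0.686·0.833)/(1.76+0.686·0.525)] = 2.566·ln(2.331/2.120) = 0.2439 mol/L.
Y_S = C_S/C_{R0} = 0.2439/0.833 = 0.293.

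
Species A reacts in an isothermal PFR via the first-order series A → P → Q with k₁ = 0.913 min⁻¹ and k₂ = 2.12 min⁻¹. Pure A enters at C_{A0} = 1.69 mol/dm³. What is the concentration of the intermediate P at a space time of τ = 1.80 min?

0.219 mol/dm³

Solving the coupled first-order balances gives C_P(τ) = [k₁/(k₂−k₁)]·C_{A0}·(e^(−k₁τ) − e^(−k₂τ)).
e^(−k₁τ) = e^(−0.913×1.80) = e^(−1.643) = 0.1933; e^(−k₂τ) = e^(−3.816) = 0.02202.
C_P = 0.913×1.69/(2.12−0.913) × (0.1933−0.02202) = 1.278×0.1713 = 0.2190 mol/dm³.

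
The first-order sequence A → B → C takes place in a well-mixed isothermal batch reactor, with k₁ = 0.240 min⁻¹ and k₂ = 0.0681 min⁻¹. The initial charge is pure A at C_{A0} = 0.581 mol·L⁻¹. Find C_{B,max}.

0.353 mol·L⁻¹

At the optimum, C_{B,max}/C_{A0} = (k₁/k₂)^[k₂/(k₂−k₁)].
= (0.240/0.0681)^(0.0681/(0.0681−0.240)) = (3.524)^(-0.3962) = 0.6071.
C_{B,max} = 0.6071×0.581 = 0.353 mol·L⁻¹.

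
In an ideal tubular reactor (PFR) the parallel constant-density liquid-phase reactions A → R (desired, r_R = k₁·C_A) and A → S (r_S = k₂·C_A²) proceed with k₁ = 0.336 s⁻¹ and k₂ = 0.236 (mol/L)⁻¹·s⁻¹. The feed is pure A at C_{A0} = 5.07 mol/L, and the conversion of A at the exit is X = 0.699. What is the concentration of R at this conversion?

1.12 mol/L

C_A = C_{A0}(1−X) = 1.526 mol/L.
Along a PFR/batch, dC_R/dC_A = −r_R/(r_R+r_S) = −k₁/(k₁+k₂·C_A).
Integrating from C_{A0} to C_A: C_R = (0.336/0.236)·ln[(0.336+0.236·5.07)/(0.336+0.236·1.53)] = 1.424·ln(1.533/0.6962) = 1.123 mol/L.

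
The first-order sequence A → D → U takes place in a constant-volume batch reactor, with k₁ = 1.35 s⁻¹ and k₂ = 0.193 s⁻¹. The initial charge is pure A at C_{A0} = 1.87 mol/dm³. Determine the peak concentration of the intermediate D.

1.35 mol/dm³

For a first-order series the maximum intermediate yield is C_{D,max}/C_{A0} = (k₁/k₂)^[k₂/(k₂−k₁)].
= (1.35/0.193)^(0.193/(0.193−1.35)) = (6.995)^(-0.1668) = 0.7229.
C_{D,max} = 0.7229×1.87 = 1.35 mol/dm³.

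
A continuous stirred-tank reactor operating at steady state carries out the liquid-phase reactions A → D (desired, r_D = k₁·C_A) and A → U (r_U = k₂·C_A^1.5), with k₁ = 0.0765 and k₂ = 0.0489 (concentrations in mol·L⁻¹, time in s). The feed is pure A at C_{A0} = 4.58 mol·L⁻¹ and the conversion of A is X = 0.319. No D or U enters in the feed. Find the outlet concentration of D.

Exit C_A = C_{A0}(1−X) = 4.58×0.681 = 3.119 mol·L⁻¹.
A CSTR operates uniformly at the exit composition, giving r_D = 0.2386 and r_U = 0.2694 (each k·C_A^n at C_A = 3.119).
Fraction of consumed A going to D: r_D/(r_D+r_U) = 0.4697.
C_D = 0.4697·C_{A0}·X = 0.4697×4.58×0.319 = 0.686 mol·L⁻¹.

0.686 mol·L⁻¹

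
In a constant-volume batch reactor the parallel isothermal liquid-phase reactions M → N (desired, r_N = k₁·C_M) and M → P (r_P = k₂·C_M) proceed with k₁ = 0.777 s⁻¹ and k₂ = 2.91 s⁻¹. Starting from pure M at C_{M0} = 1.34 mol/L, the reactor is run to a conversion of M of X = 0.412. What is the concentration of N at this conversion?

0.116 mol/L

C_M = C_{M0}(1−X) = 0.7879 mol/L.
Both paths are first order in M, so the instantaneous fraction to N is constant: dC_N/d(−C_M) = k₁/(k₁+k₂) = 0.2107.
C_N = 0.2107·(C_{M0}−C_M) = 0.2107×0.5521 = 0.116 mol/L.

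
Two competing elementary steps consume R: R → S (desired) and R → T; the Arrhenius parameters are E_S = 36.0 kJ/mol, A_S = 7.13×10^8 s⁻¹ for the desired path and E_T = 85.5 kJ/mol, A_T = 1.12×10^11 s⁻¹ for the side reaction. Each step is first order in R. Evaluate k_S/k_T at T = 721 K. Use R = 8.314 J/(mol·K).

Since both paths have the same order in R, the concentration cancels and S_{S/T} = k_S/k_T = (A_S/A_T)·exp[(E_T−E_S)/(RT)].
(E_T−E_S)/(RT) = (85.5−36.0)×10³/(8.314×721) = 49500/5994 = 8.258.
k_S/k_T = (7.13×10^8/1.12×10^11)·exp(8.258) = 0.006366 × 3857 = 24.6.

24.6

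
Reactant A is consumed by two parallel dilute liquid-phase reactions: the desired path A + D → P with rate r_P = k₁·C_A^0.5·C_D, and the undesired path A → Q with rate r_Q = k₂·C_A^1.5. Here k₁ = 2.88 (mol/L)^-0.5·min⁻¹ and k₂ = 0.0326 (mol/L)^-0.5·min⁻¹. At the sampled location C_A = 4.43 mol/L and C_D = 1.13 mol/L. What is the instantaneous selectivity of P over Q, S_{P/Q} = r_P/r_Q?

22.5

S_{P/Q} = r_P/r_Q = (k₁·C_A^0.5·C_D)/(k₂·C_A^1.5) = (k₁/k₂)·C_A⁻¹·C_D.
= (2.88×4.430^0.5×1.130) / (0.0326×4.430^1.5) = 6.850/0.3040 = 22.5.
The undesired path is higher order in A, so low C_A (CSTR or dilute feed) favours P.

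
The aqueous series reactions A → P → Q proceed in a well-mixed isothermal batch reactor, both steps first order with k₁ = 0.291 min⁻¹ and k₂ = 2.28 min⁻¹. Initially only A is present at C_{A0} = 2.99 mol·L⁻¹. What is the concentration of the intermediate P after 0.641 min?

0.262 mol·L⁻¹

For first-order series with pure A initially, C_P(t) = k₁C_{A0}/(k₂−k₁)·(e^(−k₁t) − e^(−k₂t)).
e^(−k₁t) = e^(−0.291×0.641) = e^(−0.1865) = 0.8298; e^(−k₂t) = e^(−1.461) = 0.2319.
C_P = 0.291×2.99/(2.28−0.291) × (0.8298−0.2319) = 0.4375×0.5979 = 0.2616 mol·L⁻¹.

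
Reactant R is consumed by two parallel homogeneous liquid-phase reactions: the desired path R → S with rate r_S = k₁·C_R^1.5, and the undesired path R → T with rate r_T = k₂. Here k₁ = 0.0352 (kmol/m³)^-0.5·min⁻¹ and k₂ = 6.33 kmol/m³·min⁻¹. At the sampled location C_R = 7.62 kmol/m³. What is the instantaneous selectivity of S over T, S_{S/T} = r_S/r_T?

0.117

S_{S/T} = r_S/r_T = (k₁·C_R^1.5)/(k₂) = (k₁/k₂)·C_R^1.5.
= (0.0352×7.620^1.5) / (6.33) = 0.7404/6.330 = 0.117.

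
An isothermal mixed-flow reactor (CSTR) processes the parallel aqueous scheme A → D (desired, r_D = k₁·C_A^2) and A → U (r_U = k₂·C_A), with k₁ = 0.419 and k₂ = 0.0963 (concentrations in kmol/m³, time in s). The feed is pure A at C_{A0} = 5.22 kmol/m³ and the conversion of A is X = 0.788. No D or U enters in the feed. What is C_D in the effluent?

3.41 kmol/m³

Exit C_A = C_{A0}(1−X) = 5.22×0.212 = 1.107 kmol/m³.
Rates in a CSTR are evaluated at the outlet concentration: r_D = 0.419×1.107^2 = 0.5131, r_U = 0.0963×1.107 = 0.1066.
Fraction of consumed A going to D: r_D/(r_D+r_U) = 0.8280.
C_D = 0.8280·C_{A0}·X = 0.8280×5.22×0.788 = 3.41 kmol/m³.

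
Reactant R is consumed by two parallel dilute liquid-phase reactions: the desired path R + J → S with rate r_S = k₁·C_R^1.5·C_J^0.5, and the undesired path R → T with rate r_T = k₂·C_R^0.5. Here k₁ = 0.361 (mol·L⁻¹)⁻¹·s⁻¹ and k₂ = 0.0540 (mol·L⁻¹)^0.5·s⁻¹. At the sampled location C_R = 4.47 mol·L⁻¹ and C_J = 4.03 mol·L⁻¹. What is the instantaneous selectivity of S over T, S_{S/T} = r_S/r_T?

60.0

S_{S/T} = r_S/r_T = (k₁·C_R^1.5·C_J^0.5)/(k₂·C_R^0.5) = (k₁/k₂)·C_R·C_J^0.5.
= (0.361×4.470^1.5×4.030^0.5) / (0.0540×4.470^0.5) = 6.849/0.1142 = 60.0.
Since the desired path is higher order in R, keeping C_R high (PFR or concentrated feed) favours S.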